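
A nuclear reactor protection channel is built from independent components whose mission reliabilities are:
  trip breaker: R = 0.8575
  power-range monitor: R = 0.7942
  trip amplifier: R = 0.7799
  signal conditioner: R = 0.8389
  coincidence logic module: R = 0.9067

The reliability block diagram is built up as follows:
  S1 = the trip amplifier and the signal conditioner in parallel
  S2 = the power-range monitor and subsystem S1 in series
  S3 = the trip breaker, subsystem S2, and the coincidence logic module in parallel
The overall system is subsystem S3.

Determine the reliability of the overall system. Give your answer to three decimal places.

0.997

Parallel (trip amplifier and signal conditioner): 1 − (1 − 0.77990)(1 − 0.83890) = 0.96454
Series (power-range monitor and [0.96454]): 0.79420 × 0.96454 = 0.76604
Parallel (trip breaker, [0.76604], and coincidence logic module): 1 − (1 − 0.85750)(1 − 0.76604)(1 − 0.90670) = 0.997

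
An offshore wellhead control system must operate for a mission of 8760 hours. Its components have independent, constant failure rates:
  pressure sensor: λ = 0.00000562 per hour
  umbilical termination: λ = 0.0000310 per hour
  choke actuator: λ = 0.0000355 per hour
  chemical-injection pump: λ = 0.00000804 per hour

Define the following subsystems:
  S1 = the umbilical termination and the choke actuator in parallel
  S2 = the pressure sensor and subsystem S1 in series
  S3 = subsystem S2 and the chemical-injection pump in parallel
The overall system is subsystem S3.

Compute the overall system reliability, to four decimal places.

R(pressure sensor) = exp(−0.00000562 × 8760) = 0.951961
R(umbilical termination) = exp(−0.0000310 × 8760) = 0.762190
R(choke actuator) = exp(−0.0000355 × 8760) = 0.732729
R(chemical-injection pump) = exp(−0.00000804 × 8760) = 0.931993
Parallel (umbilical termination and choke actuator): 1 − (1 − 0.762190)(1 − 0.732729) = 0.936440
Series (pressure sensor and [0.936440]): 0.951961 × 0.936440 = 0.891454
Parallel ([0.891454] and chemical-injection pump): 1 − (1 − 0.891454)(1 − 0.931993) = 0.9926

0.9926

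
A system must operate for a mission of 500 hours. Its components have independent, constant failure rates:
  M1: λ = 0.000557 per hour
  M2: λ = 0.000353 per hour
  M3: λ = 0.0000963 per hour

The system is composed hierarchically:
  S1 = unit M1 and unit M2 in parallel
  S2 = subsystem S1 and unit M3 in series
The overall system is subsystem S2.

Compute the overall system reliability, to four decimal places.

R(M1) = exp(−0.000557 × 500) = 0.756918
R(M2) = exp(−0.000353 × 500) = 0.838199
R(M3) = exp(−0.0000963 × 500) = 0.952991
Parallel (M1 and M2): 1 − (1 − 0.756918)(1 − 0.838199) = 0.960669
Series ([0.960669] and M3): 0.960669 × 0.952991 = 0.9155

0.9155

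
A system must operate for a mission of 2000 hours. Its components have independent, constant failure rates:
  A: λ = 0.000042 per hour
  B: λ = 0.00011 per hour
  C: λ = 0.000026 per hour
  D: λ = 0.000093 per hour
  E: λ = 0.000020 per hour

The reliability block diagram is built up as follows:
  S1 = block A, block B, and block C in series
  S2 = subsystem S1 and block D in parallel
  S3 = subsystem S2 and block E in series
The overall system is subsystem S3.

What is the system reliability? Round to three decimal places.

R(A) = exp(−0.000042 × 2000) = 0.91943
R(B) = exp(−0.00011 × 2000) = 0.80252
R(C) = exp(−0.000026 × 2000) = 0.94933
R(D) = exp(−0.000093 × 2000) = 0.83027
R(E) = exp(−0.000020 × 2000) = 0.96079
Series (A, B, and C): 0.91943 × 0.80252 × 0.94933 = 0.70047
Parallel ([0.70047] and D): 1 − (1 − 0.70047)(1 − 0.83027) = 0.94916
Series ([0.94916] and E): 0.94916 × 0.96079 = 0.912

0.912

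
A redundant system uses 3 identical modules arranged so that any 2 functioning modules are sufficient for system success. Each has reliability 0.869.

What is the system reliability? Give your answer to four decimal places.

R = Σ_{i=2}^{3} C(3,i) p^i (1−p)^{3−i} with p = 0.869
C(3,2)·0.869^2·0.131^1 = 0.296778
C(3,3)·0.869^3·0.131^0 = 0.656235
Sum = 0.9530

0.9530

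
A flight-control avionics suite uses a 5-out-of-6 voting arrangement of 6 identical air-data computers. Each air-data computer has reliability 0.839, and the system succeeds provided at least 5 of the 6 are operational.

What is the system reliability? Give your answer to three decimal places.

R = Σ_{i=5}^{6} C(6,i) p^i (1−p)^{6−i} with p = 0.839
C(6,5)·0.839^5·0.161^1 = 0.40159
C(6,6)·0.839^6·0.161^0 = 0.34880
Sum = 0.750

0.750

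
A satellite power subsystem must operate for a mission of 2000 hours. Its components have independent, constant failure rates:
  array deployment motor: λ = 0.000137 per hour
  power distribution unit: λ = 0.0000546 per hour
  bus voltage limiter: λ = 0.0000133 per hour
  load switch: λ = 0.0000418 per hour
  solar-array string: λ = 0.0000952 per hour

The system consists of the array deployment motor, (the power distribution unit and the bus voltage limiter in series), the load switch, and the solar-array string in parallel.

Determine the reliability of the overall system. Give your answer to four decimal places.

0.9996

R(array deployment motor) = exp(−0.000137 × 2000) = 0.760332
R(power distribution unit) = exp(−0.0000546 × 2000) = 0.896551
R(bus voltage limiter) = exp(−0.0000133 × 2000) = 0.973751
R(load switch) = exp(−0.0000418 × 2000) = 0.919799
R(solar-array string) = exp(−0.0000952 × 2000) = 0.826628
Series (power distribution unit and bus voltage limiter): 0.896551 × 0.973751 = 0.873017
Parallel (array deployment motor, [0.873017], load switch, and solar-array string): 1 − (1 − 0.760332)(1 − 0.873017)(1 − 0.919799)(1 − 0.826628) = 0.9996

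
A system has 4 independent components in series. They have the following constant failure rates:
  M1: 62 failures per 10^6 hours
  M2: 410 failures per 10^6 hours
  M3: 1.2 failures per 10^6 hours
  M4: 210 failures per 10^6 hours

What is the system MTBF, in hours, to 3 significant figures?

Series of exponential components: λ_sys = Σ λ_i
λ_sys = 0.000062 + 0.00041 + 0.0000012 + 0.00021 = 6.8320e-04 /h
MTBF = 1 / λ_sys = 1460 h

1460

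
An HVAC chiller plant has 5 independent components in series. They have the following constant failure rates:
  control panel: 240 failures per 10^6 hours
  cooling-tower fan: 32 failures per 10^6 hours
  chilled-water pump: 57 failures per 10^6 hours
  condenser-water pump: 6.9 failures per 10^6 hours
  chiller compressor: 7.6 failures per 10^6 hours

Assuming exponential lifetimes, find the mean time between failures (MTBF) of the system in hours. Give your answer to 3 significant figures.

2910

Series of exponential components: λ_sys = Σ λ_i
λ_sys = 0.00024 + 0.000032 + 0.000057 + 0.0000069 + 0.0000076 = 3.4350e-04 /h
MTBF = 1 / λ_sys = 2910 h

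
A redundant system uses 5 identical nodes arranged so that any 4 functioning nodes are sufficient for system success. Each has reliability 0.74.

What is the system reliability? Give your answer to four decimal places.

R = Σ_{i=4}^{5} C(5,i) p^i (1−p)^{5−i} with p = 0.74
C(5,4)·0.74^4·0.26^1 = 0.389825
C(5,5)·0.74^5·0.26^0 = 0.221901
Sum = 0.6117

0.6117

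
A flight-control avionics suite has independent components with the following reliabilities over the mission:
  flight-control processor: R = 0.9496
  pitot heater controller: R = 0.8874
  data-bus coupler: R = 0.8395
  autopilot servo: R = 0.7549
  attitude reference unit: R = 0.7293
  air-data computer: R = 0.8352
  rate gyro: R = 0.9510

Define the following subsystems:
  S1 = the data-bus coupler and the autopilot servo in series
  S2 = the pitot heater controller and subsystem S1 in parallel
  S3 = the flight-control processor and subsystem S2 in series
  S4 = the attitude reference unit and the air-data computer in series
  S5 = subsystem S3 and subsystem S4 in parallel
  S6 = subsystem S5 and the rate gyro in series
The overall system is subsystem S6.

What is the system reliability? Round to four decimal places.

Series (data-bus coupler and autopilot servo): 0.839500 × 0.754900 = 0.633739
Parallel (pitot heater controller and [0.633739]): 1 − (1 − 0.887400)(1 − 0.633739) = 0.958759
Series (flight-control processor and [0.958759]): 0.949600 × 0.958759 = 0.910438
Series (attitude reference unit and air-data computer): 0.729300 × 0.835200 = 0.609111
Parallel ([0.910438] and [0.609111]): 1 − (1 − 0.910438)(1 − 0.609111) = 0.964991
Series ([0.964991] and rate gyro): 0.964991 × 0.951000 = 0.9177

0.9177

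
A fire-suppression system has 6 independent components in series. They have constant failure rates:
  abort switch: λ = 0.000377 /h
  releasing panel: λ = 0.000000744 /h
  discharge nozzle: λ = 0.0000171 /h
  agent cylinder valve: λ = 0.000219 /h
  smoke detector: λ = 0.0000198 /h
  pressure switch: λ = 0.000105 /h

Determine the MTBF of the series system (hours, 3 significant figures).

Series of exponential components: λ_sys = Σ λ_i
λ_sys = 0.000377 + 0.000000744 + 0.0000171 + 0.000219 + 0.0000198 + 0.000105 = 7.3864e-04 /h
MTBF = 1 / λ_sys = 1350 h

1350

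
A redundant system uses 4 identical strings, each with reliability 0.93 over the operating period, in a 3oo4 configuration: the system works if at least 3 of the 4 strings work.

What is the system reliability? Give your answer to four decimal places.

R = Σ_{i=3}^{4} C(4,i) p^i (1−p)^{4−i} with p = 0.93
C(4,3)·0.93^3·0.07^1 = 0.225220
C(4,4)·0.93^4·0.07^0 = 0.748052
Sum = 0.9733

0.9733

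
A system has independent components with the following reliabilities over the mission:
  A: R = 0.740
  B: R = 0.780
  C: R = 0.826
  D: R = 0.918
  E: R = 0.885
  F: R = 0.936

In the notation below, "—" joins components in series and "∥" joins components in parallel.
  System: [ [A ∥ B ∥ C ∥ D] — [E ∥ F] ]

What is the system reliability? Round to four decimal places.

Parallel (A, B, C, and D): 1 − (1 − 0.740000)(1 − 0.780000)(1 − 0.826000)(1 − 0.918000) = 0.999184
Parallel (E and F): 1 − (1 − 0.885000)(1 − 0.936000) = 0.992640
Series ([0.999184] and [0.992640]): 0.999184 × 0.992640 = 0.9918

0.9918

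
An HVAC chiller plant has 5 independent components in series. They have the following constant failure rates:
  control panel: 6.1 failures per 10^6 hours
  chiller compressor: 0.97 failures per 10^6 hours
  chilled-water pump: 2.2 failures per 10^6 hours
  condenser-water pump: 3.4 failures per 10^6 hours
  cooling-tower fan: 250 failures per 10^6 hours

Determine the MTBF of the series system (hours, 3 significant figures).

3810

Series of exponential components: λ_sys = Σ λ_i
λ_sys = 0.0000061 + 0.00000097 + 0.0000022 + 0.0000034 + 0.00025 = 2.6267e-04 /h
MTBF = 1 / λ_sys = 3810 h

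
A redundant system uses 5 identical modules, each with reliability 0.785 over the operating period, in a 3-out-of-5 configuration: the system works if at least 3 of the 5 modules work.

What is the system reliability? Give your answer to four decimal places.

R = Σ_{i=3}^{5} C(5,i) p^i (1−p)^{5−i} with p = 0.785
C(5,3)·0.785^3·0.215^2 = 0.223607
C(5,4)·0.785^4·0.215^1 = 0.408213
C(5,5)·0.785^5·0.215^0 = 0.298091
Sum = 0.9299

0.9299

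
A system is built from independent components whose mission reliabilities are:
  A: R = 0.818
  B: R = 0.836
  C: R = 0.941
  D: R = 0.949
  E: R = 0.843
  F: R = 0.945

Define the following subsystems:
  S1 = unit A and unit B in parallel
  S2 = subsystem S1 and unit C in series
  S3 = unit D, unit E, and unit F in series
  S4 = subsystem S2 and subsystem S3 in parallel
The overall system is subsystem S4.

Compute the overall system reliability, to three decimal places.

Parallel (A and B): 1 − (1 − 0.81800)(1 − 0.83600) = 0.97015
Series ([0.97015] and C): 0.97015 × 0.94100 = 0.91291
Series (D, E, and F): 0.94900 × 0.84300 × 0.94500 = 0.75601
Parallel ([0.91291] and [0.75601]): 1 − (1 − 0.91291)(1 − 0.75601) = 0.979

0.979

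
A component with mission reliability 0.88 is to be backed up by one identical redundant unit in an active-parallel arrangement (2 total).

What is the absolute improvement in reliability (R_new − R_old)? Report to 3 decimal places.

0.106

R_before = 0.88
R_after = 1 − (1 − 0.88)^2 = 0.986
ΔR = 0.986 − 0.88 = 0.106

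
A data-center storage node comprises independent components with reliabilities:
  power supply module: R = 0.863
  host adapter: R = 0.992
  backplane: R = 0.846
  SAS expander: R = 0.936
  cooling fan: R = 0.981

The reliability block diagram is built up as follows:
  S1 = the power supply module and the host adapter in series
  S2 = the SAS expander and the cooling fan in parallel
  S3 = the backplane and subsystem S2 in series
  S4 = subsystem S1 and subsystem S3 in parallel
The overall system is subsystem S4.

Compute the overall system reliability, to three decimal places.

0.978

Series (power supply module and host adapter): 0.86300 × 0.99200 = 0.85610
Parallel (SAS expander and cooling fan): 1 − (1 − 0.93600)(1 − 0.98100) = 0.99878
Series (backplane and [0.99878]): 0.84600 × 0.99878 = 0.84497
Parallel ([0.85610] and [0.84497]): 1 − (1 − 0.85610)(1 − 0.84497) = 0.978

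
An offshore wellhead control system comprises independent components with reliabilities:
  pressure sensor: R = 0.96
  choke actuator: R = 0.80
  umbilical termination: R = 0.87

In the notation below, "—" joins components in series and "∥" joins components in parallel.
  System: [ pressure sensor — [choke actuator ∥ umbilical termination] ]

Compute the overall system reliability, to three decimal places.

0.935

Parallel (choke actuator and umbilical termination): 1 − (1 − 0.80000)(1 − 0.87000) = 0.97400
Series (pressure sensor and [0.97400]): 0.96000 × 0.97400 = 0.935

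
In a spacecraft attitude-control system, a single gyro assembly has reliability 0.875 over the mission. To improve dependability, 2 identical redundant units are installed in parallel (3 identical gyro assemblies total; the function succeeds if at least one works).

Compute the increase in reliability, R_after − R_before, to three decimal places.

0.123

R_before = 0.875
R_after = 1 − (1 − 0.875)^3 = 0.998
ΔR = 0.998 − 0.875 = 0.123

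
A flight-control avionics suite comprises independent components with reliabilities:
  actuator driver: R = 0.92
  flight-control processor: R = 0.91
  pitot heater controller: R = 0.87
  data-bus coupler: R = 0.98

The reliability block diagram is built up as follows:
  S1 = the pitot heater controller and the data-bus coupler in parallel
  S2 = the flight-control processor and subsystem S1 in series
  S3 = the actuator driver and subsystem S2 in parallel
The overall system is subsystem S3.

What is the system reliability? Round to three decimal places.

Parallel (pitot heater controller and data-bus coupler): 1 − (1 − 0.87000)(1 − 0.98000) = 0.99740
Series (flight-control processor and [0.99740]): 0.91000 × 0.99740 = 0.90763
Parallel (actuator driver and [0.90763]): 1 − (1 − 0.92000)(1 − 0.90763) = 0.993

0.993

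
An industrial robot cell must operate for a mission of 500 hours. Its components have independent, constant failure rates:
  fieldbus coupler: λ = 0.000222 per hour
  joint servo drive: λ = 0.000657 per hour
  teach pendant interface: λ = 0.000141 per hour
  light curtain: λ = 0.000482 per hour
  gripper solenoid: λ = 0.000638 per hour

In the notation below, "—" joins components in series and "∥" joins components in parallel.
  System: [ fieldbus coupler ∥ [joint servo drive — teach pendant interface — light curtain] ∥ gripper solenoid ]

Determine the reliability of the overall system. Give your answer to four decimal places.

R(fieldbus coupler) = exp(−0.000222 × 500) = 0.894939
R(joint servo drive) = exp(−0.000657 × 500) = 0.720003
R(teach pendant interface) = exp(−0.000141 × 500) = 0.931928
R(light curtain) = exp(−0.000482 × 500) = 0.785842
R(gripper solenoid) = exp(−0.000638 × 500) = 0.726876
Series (joint servo drive, teach pendant interface, and light curtain): 0.720003 × 0.931928 × 0.785842 = 0.527293
Parallel (fieldbus coupler, [0.527293], and gripper solenoid): 1 − (1 − 0.894939)(1 − 0.527293)(1 − 0.726876) = 0.9864

0.9864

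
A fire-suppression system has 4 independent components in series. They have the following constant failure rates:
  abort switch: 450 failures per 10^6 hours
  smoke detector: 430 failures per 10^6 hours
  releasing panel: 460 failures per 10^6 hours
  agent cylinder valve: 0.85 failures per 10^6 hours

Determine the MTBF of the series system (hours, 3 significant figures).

746

Series of exponential components: λ_sys = Σ λ_i
λ_sys = 0.00045 + 0.00043 + 0.00046 + 0.00000085 = 1.3408e-03 /h
MTBF = 1 / λ_sys = 746 h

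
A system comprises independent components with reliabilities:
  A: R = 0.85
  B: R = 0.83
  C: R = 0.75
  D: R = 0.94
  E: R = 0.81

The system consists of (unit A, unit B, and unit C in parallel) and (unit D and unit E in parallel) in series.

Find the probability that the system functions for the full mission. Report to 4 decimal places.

Parallel (A, B, and C): 1 − (1 − 0.850000)(1 − 0.830000)(1 − 0.750000) = 0.993625
Parallel (D and E): 1 − (1 − 0.940000)(1 − 0.810000) = 0.988600
Series ([0.993625] and [0.988600]): 0.993625 × 0.988600 = 0.9823

0.9823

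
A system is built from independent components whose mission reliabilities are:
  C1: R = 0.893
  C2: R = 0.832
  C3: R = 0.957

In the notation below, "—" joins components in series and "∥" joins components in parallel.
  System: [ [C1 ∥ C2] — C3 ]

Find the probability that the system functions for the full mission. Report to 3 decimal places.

Parallel (C1 and C2): 1 − (1 − 0.89300)(1 − 0.83200) = 0.98202
Series ([0.98202] and C3): 0.98202 × 0.95700 = 0.940

0.940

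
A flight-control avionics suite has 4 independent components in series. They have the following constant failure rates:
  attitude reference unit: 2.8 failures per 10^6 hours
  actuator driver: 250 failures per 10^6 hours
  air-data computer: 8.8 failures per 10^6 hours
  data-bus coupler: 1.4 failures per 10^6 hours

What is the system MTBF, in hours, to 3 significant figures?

3800

Series of exponential components: λ_sys = Σ λ_i
λ_sys = 0.0000028 + 0.00025 + 0.0000088 + 0.0000014 = 2.6300e-04 /h
MTBF = 1 / λ_sys = 3800 h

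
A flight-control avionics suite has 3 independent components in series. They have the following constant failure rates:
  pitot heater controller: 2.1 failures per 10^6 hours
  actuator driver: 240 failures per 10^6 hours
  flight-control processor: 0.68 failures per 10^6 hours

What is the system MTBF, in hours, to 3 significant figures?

Series of exponential components: λ_sys = Σ λ_i
λ_sys = 0.0000021 + 0.00024 + 0.00000068 = 2.4278e-04 /h
MTBF = 1 / λ_sys = 4120 h

4120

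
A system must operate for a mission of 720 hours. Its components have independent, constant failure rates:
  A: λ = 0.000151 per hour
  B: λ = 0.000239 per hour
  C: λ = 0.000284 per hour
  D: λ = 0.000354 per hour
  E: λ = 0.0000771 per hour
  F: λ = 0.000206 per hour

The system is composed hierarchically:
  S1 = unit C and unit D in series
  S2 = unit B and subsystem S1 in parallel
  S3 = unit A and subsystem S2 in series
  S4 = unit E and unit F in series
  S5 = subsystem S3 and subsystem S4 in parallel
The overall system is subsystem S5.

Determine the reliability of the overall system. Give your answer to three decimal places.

0.971

R(A) = exp(−0.000151 × 720) = 0.89698
R(B) = exp(−0.000239 × 720) = 0.84191
R(C) = exp(−0.000284 × 720) = 0.81507
R(D) = exp(−0.000354 × 720) = 0.77501
R(E) = exp(−0.0000771 × 720) = 0.94600
R(F) = exp(−0.000206 × 720) = 0.86216
Series (C and D): 0.81507 × 0.77501 = 0.63169
Parallel (B and [0.63169]): 1 − (1 − 0.84191)(1 − 0.63169) = 0.94177
Series (A and [0.94177]): 0.89698 × 0.94177 = 0.84475
Series (E and F): 0.94600 × 0.86216 = 0.81560
Parallel ([0.84475] and [0.81560]): 1 − (1 − 0.84475)(1 − 0.81560) = 0.971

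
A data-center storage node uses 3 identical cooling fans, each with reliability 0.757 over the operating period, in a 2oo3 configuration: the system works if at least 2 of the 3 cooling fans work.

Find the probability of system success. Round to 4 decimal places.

R = Σ_{i=2}^{3} C(3,i) p^i (1−p)^{3−i} with p = 0.757
C(3,2)·0.757^2·0.243^1 = 0.417753
C(3,3)·0.757^3·0.243^0 = 0.433798
Sum = 0.8516

0.8516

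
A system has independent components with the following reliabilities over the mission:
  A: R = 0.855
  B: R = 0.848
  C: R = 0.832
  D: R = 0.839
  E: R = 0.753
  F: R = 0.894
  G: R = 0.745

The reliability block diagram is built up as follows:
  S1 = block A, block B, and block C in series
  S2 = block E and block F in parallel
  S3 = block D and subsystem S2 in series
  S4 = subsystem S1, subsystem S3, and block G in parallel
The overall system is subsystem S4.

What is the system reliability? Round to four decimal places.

Series (A, B, and C): 0.855000 × 0.848000 × 0.832000 = 0.603233
Parallel (E and F): 1 − (1 − 0.753000)(1 − 0.894000) = 0.973818
Series (D and [0.973818]): 0.839000 × 0.973818 = 0.817033
Parallel ([0.603233], [0.817033], and G): 1 − (1 − 0.603233)(1 − 0.817033)(1 − 0.745000) = 0.9815

0.9815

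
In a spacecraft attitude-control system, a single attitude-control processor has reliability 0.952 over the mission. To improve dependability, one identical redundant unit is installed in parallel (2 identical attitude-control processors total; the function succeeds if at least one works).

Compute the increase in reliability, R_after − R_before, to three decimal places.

R_before = 0.952
R_after = 1 − (1 − 0.952)^2 = 0.998
ΔR = 0.998 − 0.952 = 0.046

0.046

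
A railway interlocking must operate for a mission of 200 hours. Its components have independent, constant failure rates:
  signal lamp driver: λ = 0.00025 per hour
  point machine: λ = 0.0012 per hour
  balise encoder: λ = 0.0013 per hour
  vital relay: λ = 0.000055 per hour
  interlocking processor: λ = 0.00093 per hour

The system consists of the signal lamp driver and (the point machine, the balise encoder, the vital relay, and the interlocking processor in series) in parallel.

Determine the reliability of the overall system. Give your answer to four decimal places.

0.9755

R(signal lamp driver) = exp(−0.00025 × 200) = 0.951229
R(point machine) = exp(−0.0012 × 200) = 0.786628
R(balise encoder) = exp(−0.0013 × 200) = 0.771052
R(vital relay) = exp(−0.000055 × 200) = 0.989060
R(interlocking processor) = exp(−0.00093 × 200) = 0.830274
Series (point machine, balise encoder, vital relay, and interlocking processor): 0.786628 × 0.771052 × 0.989060 × 0.830274 = 0.498078
Parallel (signal lamp driver and [0.498078]): 1 − (1 − 0.951229)(1 − 0.498078) = 0.9755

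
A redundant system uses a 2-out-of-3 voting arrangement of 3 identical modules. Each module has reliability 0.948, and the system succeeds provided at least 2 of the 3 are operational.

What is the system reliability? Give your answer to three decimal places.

0.992

R = Σ_{i=2}^{3} C(3,i) p^i (1−p)^{3−i} with p = 0.948
C(3,2)·0.948^2·0.052^1 = 0.14020
C(3,3)·0.948^3·0.052^0 = 0.85197
Sum = 0.992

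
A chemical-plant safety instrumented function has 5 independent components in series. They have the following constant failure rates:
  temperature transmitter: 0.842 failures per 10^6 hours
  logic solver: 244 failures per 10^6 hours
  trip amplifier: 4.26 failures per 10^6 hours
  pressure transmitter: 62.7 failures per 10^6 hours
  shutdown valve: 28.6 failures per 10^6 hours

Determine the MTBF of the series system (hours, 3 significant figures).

Series of exponential components: λ_sys = Σ λ_i
λ_sys = 0.000000842 + 0.000244 + 0.00000426 + 0.0000627 + 0.0000286 = 3.4040e-04 /h
MTBF = 1 / λ_sys = 2940 h

2940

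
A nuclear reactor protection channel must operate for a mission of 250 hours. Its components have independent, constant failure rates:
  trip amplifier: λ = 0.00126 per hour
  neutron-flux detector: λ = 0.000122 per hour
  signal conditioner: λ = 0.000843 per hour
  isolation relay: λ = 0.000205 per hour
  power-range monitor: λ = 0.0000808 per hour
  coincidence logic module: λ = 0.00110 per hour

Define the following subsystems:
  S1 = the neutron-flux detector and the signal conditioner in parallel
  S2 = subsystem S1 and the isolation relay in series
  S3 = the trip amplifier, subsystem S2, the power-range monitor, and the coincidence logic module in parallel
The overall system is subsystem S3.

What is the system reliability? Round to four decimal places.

R(trip amplifier) = exp(−0.00126 × 250) = 0.729789
R(neutron-flux detector) = exp(−0.000122 × 250) = 0.969960
R(signal conditioner) = exp(−0.000843 × 250) = 0.809977
R(isolation relay) = exp(−0.000205 × 250) = 0.950041
R(power-range monitor) = exp(−0.0000808 × 250) = 0.980003
R(coincidence logic module) = exp(−0.00110 × 250) = 0.759572
Parallel (neutron-flux detector and signal conditioner): 1 − (1 − 0.969960)(1 − 0.809977) = 0.994292
Series ([0.994292] and isolation relay): 0.994292 × 0.950041 = 0.944618
Parallel (trip amplifier, [0.944618], power-range monitor, and coincidence logic module): 1 − (1 − 0.729789)(1 − 0.944618)(1 − 0.980003)(1 − 0.759572) = 0.9999

0.9999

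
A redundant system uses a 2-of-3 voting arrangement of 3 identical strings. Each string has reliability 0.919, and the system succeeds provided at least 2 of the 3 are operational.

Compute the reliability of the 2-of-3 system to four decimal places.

0.9814

R = Σ_{i=2}^{3} C(3,i) p^i (1−p)^{3−i} with p = 0.919
C(3,2)·0.919^2·0.081^1 = 0.205228
C(3,3)·0.919^3·0.081^0 = 0.776152
Sum = 0.9814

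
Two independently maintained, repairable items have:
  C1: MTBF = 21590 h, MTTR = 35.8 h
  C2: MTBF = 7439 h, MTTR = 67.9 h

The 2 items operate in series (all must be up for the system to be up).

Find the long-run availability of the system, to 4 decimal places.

0.9893

A(C1) = MTBF/(MTBF+MTTR) = 21590/(21590+35.8) = 0.998345
A(C2) = MTBF/(MTBF+MTTR) = 7439/(7439+67.9) = 0.990955
Series availability: 0.998345 × 0.990955 = 0.9893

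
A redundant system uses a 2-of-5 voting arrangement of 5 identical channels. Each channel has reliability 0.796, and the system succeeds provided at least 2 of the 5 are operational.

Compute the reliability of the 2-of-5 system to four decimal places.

0.9928

R = Σ_{i=2}^{5} C(5,i) p^i (1−p)^{5−i} with p = 0.796
C(5,2)·0.796^2·0.204^3 = 0.053792
C(5,3)·0.796^3·0.204^2 = 0.209894
C(5,4)·0.796^4·0.204^1 = 0.409499
C(5,5)·0.796^5·0.204^0 = 0.319570
Sum = 0.9928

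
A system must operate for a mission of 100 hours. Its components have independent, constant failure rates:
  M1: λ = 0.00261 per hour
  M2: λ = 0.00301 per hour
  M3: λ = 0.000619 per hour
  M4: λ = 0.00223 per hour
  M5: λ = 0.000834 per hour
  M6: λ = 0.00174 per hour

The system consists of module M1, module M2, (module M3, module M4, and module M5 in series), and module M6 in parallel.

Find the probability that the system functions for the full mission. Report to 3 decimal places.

R(M1) = exp(−0.00261 × 100) = 0.77028
R(M2) = exp(−0.00301 × 100) = 0.74008
R(M3) = exp(−0.000619 × 100) = 0.93998
R(M4) = exp(−0.00223 × 100) = 0.80011
R(M5) = exp(−0.000834 × 100) = 0.91998
R(M6) = exp(−0.00174 × 100) = 0.84030
Series (M3, M4, and M5): 0.93998 × 0.80011 × 0.91998 = 0.69191
Parallel (M1, M2, [0.69191], and M6): 1 − (1 − 0.77028)(1 − 0.74008)(1 − 0.69191)(1 − 0.84030) = 0.997

0.997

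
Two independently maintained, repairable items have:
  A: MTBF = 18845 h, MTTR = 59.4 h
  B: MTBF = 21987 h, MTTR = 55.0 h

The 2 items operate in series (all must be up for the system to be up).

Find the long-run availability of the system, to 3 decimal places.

0.994

A(A) = MTBF/(MTBF+MTTR) = 18845/(18845+59.4) = 0.996858
A(B) = MTBF/(MTBF+MTTR) = 21987/(21987+55.0) = 0.997505
Series availability: 0.996858 × 0.997505 = 0.994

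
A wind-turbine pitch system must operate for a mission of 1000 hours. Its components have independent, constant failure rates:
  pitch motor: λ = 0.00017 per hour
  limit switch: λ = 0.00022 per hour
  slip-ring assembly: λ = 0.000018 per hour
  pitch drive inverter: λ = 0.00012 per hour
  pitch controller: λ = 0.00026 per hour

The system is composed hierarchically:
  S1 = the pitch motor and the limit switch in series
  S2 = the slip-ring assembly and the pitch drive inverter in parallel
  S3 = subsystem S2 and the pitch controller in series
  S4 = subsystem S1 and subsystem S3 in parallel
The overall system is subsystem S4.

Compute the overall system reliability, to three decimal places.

R(pitch motor) = exp(−0.00017 × 1000) = 0.84366
R(limit switch) = exp(−0.00022 × 1000) = 0.80252
R(slip-ring assembly) = exp(−0.000018 × 1000) = 0.98216
R(pitch drive inverter) = exp(−0.00012 × 1000) = 0.88692
R(pitch controller) = exp(−0.00026 × 1000) = 0.77105
Series (pitch motor and limit switch): 0.84366 × 0.80252 = 0.67705
Parallel (slip-ring assembly and pitch drive inverter): 1 − (1 − 0.98216)(1 − 0.88692) = 0.99798
Series ([0.99798] and pitch controller): 0.99798 × 0.77105 = 0.76949
Parallel ([0.67705] and [0.76949]): 1 − (1 − 0.67705)(1 − 0.76949) = 0.926

0.926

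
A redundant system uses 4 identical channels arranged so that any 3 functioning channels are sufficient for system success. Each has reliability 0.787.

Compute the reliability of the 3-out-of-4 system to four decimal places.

0.7989

R = Σ_{i=3}^{4} C(4,i) p^i (1−p)^{4−i} with p = 0.787
C(4,3)·0.787^3·0.213^1 = 0.415302
C(4,4)·0.787^4·0.213^0 = 0.383618
Sum = 0.7989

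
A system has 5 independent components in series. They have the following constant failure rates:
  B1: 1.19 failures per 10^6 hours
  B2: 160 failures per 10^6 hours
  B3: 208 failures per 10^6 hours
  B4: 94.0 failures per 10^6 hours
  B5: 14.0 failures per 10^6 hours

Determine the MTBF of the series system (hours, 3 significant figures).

2100

Series of exponential components: λ_sys = Σ λ_i
λ_sys = 0.00000119 + 0.000160 + 0.000208 + 0.0000940 + 0.0000140 = 4.7719e-04 /h
MTBF = 1 / λ_sys = 2100 h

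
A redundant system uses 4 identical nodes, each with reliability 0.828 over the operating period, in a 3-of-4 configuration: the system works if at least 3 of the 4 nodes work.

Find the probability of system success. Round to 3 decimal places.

R = Σ_{i=3}^{4} C(4,i) p^i (1−p)^{4−i} with p = 0.828
C(4,3)·0.828^3·0.172^1 = 0.39055
C(4,4)·0.828^4·0.172^0 = 0.47003
Sum = 0.861

0.861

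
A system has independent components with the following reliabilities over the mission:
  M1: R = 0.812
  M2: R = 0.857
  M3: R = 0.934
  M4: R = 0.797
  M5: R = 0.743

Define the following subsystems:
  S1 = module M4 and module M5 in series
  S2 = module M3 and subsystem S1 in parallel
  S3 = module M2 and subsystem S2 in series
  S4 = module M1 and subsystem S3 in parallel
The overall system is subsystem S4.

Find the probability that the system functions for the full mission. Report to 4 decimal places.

Series (M4 and M5): 0.797000 × 0.743000 = 0.592171
Parallel (M3 and [0.592171]): 1 − (1 − 0.934000)(1 − 0.592171) = 0.973083
Series (M2 and [0.973083]): 0.857000 × 0.973083 = 0.833932
Parallel (M1 and [0.833932]): 1 − (1 − 0.812000)(1 − 0.833932) = 0.9688

0.9688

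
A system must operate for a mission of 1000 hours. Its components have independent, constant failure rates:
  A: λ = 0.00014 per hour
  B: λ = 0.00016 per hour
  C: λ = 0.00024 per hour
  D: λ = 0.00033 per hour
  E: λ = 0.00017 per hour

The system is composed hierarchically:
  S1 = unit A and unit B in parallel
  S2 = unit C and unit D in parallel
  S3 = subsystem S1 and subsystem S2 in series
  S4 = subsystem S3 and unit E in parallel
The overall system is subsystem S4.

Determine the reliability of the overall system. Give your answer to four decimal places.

R(A) = exp(−0.00014 × 1000) = 0.869358
R(B) = exp(−0.00016 × 1000) = 0.852144
R(C) = exp(−0.00024 × 1000) = 0.786628
R(D) = exp(−0.00033 × 1000) = 0.718924
R(E) = exp(−0.00017 × 1000) = 0.843665
Parallel (A and B): 1 − (1 − 0.869358)(1 − 0.852144) = 0.980684
Parallel (C and D): 1 − (1 − 0.786628)(1 − 0.718924) = 0.940026
Series ([0.980684] and [0.940026]): 0.980684 × 0.940026 = 0.921868
Parallel ([0.921868] and E): 1 − (1 − 0.921868)(1 − 0.843665) = 0.9878

0.9878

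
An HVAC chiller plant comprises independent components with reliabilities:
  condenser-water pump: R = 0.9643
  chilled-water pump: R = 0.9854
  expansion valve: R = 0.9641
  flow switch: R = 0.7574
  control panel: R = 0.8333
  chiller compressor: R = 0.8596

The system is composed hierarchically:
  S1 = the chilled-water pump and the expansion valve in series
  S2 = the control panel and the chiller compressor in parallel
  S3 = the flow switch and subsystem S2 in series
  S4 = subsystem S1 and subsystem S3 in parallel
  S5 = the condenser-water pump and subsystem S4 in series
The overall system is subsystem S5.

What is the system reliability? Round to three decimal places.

Series (chilled-water pump and expansion valve): 0.98540 × 0.96410 = 0.95002
Parallel (control panel and chiller compressor): 1 − (1 − 0.83330)(1 − 0.85960) = 0.97660
Series (flow switch and [0.97660]): 0.75740 × 0.97660 = 0.73968
Parallel ([0.95002] and [0.73968]): 1 − (1 − 0.95002)(1 − 0.73968) = 0.98699
Series (condenser-water pump and [0.98699]): 0.96430 × 0.98699 = 0.952

0.952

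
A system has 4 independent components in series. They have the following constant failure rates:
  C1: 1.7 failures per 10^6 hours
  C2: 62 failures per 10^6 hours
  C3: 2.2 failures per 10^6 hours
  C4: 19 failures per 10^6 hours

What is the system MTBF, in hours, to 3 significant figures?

Series of exponential components: λ_sys = Σ λ_i
λ_sys = 0.0000017 + 0.000062 + 0.0000022 + 0.000019 = 8.4900e-05 /h
MTBF = 1 / λ_sys = 11800 h

11800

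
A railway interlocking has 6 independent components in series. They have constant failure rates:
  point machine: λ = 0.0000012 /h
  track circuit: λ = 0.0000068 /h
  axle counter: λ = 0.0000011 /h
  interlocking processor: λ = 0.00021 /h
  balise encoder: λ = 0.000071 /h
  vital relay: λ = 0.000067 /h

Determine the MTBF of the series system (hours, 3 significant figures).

Series of exponential components: λ_sys = Σ λ_i
λ_sys = 0.0000012 + 0.0000068 + 0.0000011 + 0.00021 + 0.000071 + 0.000067 = 3.5710e-04 /h
MTBF = 1 / λ_sys = 2800 h

2800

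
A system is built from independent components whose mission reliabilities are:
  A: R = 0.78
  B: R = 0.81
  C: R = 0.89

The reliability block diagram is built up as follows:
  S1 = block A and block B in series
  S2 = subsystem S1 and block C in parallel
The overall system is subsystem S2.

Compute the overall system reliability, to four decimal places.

Series (A and B): 0.780000 × 0.810000 = 0.631800
Parallel ([0.631800] and C): 1 − (1 − 0.631800)(1 − 0.890000) = 0.9595

0.9595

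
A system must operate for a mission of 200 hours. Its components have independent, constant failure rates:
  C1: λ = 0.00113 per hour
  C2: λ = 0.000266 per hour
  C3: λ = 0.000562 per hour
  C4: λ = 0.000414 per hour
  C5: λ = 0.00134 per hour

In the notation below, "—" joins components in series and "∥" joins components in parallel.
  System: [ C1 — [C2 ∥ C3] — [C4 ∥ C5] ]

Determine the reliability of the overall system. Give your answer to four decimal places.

0.7785

R(C1) = exp(−0.00113 × 200) = 0.797718
R(C2) = exp(−0.000266 × 200) = 0.948190
R(C3) = exp(−0.000562 × 200) = 0.893687
R(C4) = exp(−0.000414 × 200) = 0.920535
R(C5) = exp(−0.00134 × 200) = 0.764908
Parallel (C2 and C3): 1 − (1 − 0.948190)(1 − 0.893687) = 0.994492
Parallel (C4 and C5): 1 − (1 − 0.920535)(1 − 0.764908) = 0.981318
Series (C1, [0.994492], and [0.981318]): 0.797718 × 0.994492 × 0.981318 = 0.7785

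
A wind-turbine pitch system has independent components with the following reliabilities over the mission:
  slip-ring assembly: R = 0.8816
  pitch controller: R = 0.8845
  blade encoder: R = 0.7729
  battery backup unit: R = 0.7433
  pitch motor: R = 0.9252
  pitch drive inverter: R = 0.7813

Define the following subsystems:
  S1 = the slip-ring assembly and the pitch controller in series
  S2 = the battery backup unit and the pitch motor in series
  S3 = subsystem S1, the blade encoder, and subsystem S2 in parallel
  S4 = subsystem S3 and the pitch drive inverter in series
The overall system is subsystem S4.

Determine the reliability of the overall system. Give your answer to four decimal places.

0.7691

Series (slip-ring assembly and pitch controller): 0.881600 × 0.884500 = 0.779775
Series (battery backup unit and pitch motor): 0.743300 × 0.925200 = 0.687701
Parallel ([0.779775], blade encoder, and [0.687701]): 1 − (1 − 0.779775)(1 − 0.772900)(1 − 0.687701) = 0.984381
Series ([0.984381] and pitch drive inverter): 0.984381 × 0.781300 = 0.7691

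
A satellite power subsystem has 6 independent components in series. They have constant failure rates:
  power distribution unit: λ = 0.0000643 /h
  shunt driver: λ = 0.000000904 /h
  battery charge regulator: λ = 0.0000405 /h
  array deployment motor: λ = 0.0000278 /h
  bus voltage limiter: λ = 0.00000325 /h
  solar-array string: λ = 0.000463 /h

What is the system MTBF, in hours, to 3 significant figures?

Series of exponential components: λ_sys = Σ λ_i
λ_sys = 0.0000643 + 0.000000904 + 0.0000405 + 0.0000278 + 0.00000325 + 0.000463 = 5.9975e-04 /h
MTBF = 1 / λ_sys = 1670 h

1670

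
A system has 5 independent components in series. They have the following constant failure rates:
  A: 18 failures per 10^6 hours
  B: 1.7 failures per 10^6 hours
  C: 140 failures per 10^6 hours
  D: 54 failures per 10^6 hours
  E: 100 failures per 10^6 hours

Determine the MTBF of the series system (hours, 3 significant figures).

Series of exponential components: λ_sys = Σ λ_i
λ_sys = 0.000018 + 0.0000017 + 0.00014 + 0.000054 + 0.00010 = 3.1370e-04 /h
MTBF = 1 / λ_sys = 3190 h

3190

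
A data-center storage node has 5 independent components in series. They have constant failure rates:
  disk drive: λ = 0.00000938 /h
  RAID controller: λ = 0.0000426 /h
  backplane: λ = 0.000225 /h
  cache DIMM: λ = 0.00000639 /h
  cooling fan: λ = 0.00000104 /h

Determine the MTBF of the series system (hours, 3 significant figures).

3520

Series of exponential components: λ_sys = Σ λ_i
λ_sys = 0.00000938 + 0.0000426 + 0.000225 + 0.00000639 + 0.00000104 = 2.8441e-04 /h
MTBF = 1 / λ_sys = 3520 h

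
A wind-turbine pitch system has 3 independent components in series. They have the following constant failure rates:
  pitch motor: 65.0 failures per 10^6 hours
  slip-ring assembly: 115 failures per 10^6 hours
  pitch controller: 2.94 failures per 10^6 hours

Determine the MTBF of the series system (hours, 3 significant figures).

5470

Series of exponential components: λ_sys = Σ λ_i
λ_sys = 0.0000650 + 0.000115 + 0.00000294 = 1.8294e-04 /h
MTBF = 1 / λ_sys = 5470 h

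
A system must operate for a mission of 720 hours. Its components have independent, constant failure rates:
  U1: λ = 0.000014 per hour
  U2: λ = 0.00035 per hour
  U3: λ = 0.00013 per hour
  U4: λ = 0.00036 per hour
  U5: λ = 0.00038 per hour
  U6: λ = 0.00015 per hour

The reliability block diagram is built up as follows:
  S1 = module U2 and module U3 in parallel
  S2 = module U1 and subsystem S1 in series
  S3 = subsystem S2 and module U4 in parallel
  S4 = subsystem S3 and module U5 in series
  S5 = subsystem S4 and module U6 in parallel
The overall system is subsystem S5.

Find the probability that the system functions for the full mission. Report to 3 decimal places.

0.975

R(U1) = exp(−0.000014 × 720) = 0.98997
R(U2) = exp(−0.00035 × 720) = 0.77724
R(U3) = exp(−0.00013 × 720) = 0.91065
R(U4) = exp(−0.00036 × 720) = 0.77167
R(U5) = exp(−0.00038 × 720) = 0.76064
R(U6) = exp(−0.00015 × 720) = 0.89763
Parallel (U2 and U3): 1 − (1 − 0.77724)(1 − 0.91065) = 0.98010
Series (U1 and [0.98010]): 0.98997 × 0.98010 = 0.97027
Parallel ([0.97027] and U4): 1 − (1 − 0.97027)(1 − 0.77167) = 0.99321
Series ([0.99321] and U5): 0.99321 × 0.76064 = 0.75548
Parallel ([0.75548] and U6): 1 − (1 − 0.75548)(1 − 0.89763) = 0.975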